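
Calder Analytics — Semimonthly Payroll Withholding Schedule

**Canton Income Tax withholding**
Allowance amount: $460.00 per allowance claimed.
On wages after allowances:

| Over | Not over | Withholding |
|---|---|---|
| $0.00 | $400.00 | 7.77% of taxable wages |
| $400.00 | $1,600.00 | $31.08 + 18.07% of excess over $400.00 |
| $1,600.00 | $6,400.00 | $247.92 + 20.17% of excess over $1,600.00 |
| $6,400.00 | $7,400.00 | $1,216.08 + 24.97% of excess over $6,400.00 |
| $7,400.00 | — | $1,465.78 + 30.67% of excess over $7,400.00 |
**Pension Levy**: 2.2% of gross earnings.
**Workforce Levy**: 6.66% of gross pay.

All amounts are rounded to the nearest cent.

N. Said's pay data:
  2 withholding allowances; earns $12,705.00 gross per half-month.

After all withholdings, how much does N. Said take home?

$8,768.68

Canton Income Tax: taxable = $12,705.00 − 2×$460.00 = $11,785.00
  $1,465.78 + 30.67% × ($11,785.00 − $7,400.00) = $1,465.78 + 30.67% × $4,385.00 = $2,810.66
Pension Levy: 2.2% × $12,705.00 = $279.51
Workforce Levy: 6.66% × $12,705.00 = $846.15
Total withheld: $2,810.66 + $279.51 + $846.15 = $3,936.32
Net pay: $12,705.00 − $3,936.32 = $8,768.68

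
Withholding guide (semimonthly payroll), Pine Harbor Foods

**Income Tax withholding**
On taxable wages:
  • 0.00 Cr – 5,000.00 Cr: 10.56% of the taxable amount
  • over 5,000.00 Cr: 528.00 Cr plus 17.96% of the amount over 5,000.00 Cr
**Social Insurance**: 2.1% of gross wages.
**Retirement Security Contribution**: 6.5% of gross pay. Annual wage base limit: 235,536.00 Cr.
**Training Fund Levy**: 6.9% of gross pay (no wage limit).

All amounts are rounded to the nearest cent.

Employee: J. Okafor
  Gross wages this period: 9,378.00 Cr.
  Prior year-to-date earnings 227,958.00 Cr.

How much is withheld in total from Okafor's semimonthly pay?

Income Tax: taxable = 9,378.00 Cr
  528.00 Cr + 17.96% × (9,378.00 Cr − 5,000.00 Cr) = 528.00 Cr + 17.96% × 4,378.00 Cr = 1,314.29 Cr
Social Insurance: 2.1% × 9,378.00 Cr = 196.94 Cr
Retirement Security Contribution: cap 235,536.00 Cr − YTD 227,958.00 Cr = 7,578.00 Cr subject; 6.5% × 7,578.00 Cr = 492.57 Cr
Training Fund Levy: 6.9% × 9,378.00 Cr = 647.08 Cr
Total: 1,314.29 Cr + 196.94 Cr + 492.57 Cr + 647.08 Cr = 2,650.88 Cr

2,650.88 Cr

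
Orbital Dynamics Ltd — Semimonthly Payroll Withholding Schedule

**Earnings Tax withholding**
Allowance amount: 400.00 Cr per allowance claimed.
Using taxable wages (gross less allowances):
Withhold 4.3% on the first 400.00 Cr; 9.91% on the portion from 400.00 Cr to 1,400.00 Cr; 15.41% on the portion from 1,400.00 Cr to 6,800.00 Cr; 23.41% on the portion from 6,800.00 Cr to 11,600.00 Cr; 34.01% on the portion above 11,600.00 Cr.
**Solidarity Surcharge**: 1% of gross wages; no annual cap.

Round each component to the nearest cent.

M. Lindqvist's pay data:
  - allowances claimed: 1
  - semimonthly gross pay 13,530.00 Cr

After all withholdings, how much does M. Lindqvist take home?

Earnings Tax: taxable = 13,530.00 Cr − 1×400.00 Cr = 13,130.00 Cr
  2,072.12 Cr + 34.01% × (13,130.00 Cr − 11,600.00 Cr) = 2,072.12 Cr + 34.01% × 1,530.00 Cr = 2,592.47 Cr
Solidarity Surcharge: 1% × 13,530.00 Cr = 135.30 Cr
Total withheld: 2,592.47 Cr + 135.30 Cr = 2,727.77 Cr
Net pay: 13,530.00 Cr − 2,727.77 Cr = 10,802.23 Cr

10,802.23 Cr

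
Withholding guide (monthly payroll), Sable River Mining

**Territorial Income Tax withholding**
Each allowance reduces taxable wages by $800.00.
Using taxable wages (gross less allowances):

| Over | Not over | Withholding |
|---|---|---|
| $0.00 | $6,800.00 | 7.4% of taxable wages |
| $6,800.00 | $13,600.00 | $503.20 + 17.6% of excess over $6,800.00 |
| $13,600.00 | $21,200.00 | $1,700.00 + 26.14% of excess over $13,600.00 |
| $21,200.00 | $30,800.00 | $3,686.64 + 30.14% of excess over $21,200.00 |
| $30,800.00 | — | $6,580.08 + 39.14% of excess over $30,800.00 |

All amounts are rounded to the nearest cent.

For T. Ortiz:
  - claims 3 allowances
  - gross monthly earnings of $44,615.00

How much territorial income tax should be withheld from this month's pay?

$11,047.91

Territorial Income Tax: taxable = $44,615.00 − 3×$800.00 = $42,215.00
  $6,580.08 + 39.14% × ($42,215.00 − $30,800.00) = $6,580.08 + 39.14% × $11,415.00 = $11,047.91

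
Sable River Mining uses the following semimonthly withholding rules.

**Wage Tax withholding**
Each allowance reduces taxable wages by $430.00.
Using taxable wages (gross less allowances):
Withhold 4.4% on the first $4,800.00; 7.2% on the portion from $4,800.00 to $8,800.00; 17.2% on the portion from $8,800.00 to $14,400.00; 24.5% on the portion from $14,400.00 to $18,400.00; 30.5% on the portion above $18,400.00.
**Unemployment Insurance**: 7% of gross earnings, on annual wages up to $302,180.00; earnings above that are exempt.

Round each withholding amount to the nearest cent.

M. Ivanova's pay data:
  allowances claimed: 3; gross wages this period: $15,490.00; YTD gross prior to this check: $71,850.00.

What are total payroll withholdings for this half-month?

$2,512.30

Wage Tax: taxable = $15,490.00 − 3×$430.00 = $14,200.00
  $499.20 + 17.2% × ($14,200.00 − $8,800.00) = $499.20 + 17.2% × $5,400.00 = $1,428.00
Unemployment Insurance: 7% × $15,490.00 = $1,084.30
Total: $1,428.00 + $1,084.30 = $2,512.30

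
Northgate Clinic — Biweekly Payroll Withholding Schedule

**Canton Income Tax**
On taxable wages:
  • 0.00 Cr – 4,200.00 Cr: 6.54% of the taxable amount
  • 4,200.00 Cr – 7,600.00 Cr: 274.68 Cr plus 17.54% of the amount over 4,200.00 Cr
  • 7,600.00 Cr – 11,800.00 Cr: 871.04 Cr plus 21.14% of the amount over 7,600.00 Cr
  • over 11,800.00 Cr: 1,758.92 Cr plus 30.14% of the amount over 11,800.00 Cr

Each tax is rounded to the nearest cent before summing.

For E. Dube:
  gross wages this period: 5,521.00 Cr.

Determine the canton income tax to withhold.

Canton Income Tax: taxable = 5,521.00 Cr
  274.68 Cr + 17.54% × (5,521.00 Cr − 4,200.00 Cr) = 274.68 Cr + 17.54% × 1,321.00 Cr = 506.38 Cr

506.38 Cr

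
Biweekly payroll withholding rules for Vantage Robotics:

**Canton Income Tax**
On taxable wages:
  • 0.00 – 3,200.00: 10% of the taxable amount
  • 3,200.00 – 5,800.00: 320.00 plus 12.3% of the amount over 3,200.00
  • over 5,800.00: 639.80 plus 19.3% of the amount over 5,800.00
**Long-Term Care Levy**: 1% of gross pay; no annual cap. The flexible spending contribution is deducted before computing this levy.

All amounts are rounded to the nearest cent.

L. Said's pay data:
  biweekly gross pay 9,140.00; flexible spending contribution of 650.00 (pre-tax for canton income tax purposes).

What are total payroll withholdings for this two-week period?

Canton Income Tax: taxable = 9,140.00 − 650.00 = 8,490.00
  639.80 + 19.3% × (8,490.00 − 5,800.00) = 639.80 + 19.3% × 2,690.00 = 1,158.97
Long-Term Care Levy: 1% × 8,490.00 = 84.90
Total: 1,158.97 + 84.90 = 1,243.87

1,243.87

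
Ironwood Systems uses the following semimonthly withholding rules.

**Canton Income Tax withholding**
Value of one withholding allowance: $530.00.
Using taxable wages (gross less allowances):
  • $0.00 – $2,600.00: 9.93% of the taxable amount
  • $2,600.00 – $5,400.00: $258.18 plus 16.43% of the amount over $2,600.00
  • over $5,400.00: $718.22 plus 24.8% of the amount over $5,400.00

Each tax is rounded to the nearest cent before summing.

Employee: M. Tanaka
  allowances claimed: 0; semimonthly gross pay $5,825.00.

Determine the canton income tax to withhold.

$823.62

Canton Income Tax: taxable = $5,825.00
  $718.22 + 24.8% × ($5,825.00 − $5,400.00) = $718.22 + 24.8% × $425.00 = $823.62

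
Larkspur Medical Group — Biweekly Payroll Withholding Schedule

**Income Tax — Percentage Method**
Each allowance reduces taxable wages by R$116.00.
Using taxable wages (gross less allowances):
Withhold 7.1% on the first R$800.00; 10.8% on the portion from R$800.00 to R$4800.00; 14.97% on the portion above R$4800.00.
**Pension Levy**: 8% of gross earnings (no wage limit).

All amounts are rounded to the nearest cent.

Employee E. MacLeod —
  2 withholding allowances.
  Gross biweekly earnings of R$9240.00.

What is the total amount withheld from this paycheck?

R$1857.94

Income Tax: taxable = R$9240.00 − 2×R$116.00 = R$9008.00
  R$488.80 + 14.97% × (R$9008.00 − R$4800.00) = R$488.80 + 14.97% × R$4208.00 = R$1118.74
Pension Levy: 8% × R$9240.00 = R$739.20
Total: R$1118.74 + R$739.20 = R$1857.94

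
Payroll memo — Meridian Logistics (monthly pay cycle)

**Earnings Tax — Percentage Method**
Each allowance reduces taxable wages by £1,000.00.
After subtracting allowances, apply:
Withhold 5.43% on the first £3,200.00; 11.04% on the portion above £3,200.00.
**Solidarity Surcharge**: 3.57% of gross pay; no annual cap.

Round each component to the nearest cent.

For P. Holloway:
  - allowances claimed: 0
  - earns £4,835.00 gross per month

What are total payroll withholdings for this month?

£526.87

Earnings Tax: taxable = £4,835.00
  £173.76 + 11.04% × (£4,835.00 − £3,200.00) = £173.76 + 11.04% × £1,635.00 = £354.26
Solidarity Surcharge: 3.57% × £4,835.00 = £172.61
Total: £354.26 + £172.61 = £526.87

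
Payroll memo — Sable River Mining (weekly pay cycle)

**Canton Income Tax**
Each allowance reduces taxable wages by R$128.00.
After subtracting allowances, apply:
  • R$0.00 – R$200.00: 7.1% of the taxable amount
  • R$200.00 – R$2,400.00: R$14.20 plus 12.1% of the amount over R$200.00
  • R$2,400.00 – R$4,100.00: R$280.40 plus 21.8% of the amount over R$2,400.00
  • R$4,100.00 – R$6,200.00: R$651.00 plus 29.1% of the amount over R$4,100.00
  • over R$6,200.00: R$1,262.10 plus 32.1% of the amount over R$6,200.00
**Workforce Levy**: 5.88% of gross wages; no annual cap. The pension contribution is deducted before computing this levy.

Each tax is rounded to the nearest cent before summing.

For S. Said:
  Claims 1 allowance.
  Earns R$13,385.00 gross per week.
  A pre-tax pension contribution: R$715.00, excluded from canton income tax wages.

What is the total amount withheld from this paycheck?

R$4,042.88

Canton Income Tax: taxable = R$13,385.00 − R$715.00 − 1×R$128.00 = R$12,542.00
  R$1,262.10 + 32.1% × (R$12,542.00 − R$6,200.00) = R$1,262.10 + 32.1% × R$6,342.00 = R$3,297.88
Workforce Levy: 5.88% × R$12,670.00 = R$745.00
Total: R$3,297.88 + R$745.00 = R$4,042.88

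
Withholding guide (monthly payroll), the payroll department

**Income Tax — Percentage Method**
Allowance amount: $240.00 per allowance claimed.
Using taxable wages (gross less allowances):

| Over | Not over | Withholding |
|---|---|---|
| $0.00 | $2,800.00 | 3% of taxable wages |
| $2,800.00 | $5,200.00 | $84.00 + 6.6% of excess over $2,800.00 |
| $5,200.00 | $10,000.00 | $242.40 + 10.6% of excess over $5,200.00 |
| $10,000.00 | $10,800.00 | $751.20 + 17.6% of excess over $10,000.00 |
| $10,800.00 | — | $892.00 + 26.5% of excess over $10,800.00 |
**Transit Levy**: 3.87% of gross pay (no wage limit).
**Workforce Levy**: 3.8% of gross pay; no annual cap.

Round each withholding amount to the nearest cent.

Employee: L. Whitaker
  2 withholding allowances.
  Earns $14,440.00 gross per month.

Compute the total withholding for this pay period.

$2,836.95

Income Tax: taxable = $14,440.00 − 2×$240.00 = $13,960.00
  $892.00 + 26.5% × ($13,960.00 − $10,800.00) = $892.00 + 26.5% × $3,160.00 = $1,729.40
Transit Levy: 3.87% × $14,440.00 = $558.83
Workforce Levy: 3.8% × $14,440.00 = $548.72
Total: $1,729.40 + $558.83 + $548.72 = $2,836.95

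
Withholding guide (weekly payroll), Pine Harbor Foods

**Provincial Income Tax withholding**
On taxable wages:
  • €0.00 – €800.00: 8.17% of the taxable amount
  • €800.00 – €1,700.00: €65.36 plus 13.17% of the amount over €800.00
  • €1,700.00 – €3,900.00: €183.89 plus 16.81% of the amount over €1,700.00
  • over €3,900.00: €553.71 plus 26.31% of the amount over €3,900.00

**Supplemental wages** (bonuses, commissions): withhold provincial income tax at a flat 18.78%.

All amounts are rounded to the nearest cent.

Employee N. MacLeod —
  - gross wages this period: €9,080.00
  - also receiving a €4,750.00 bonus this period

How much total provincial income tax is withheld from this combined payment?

€2,808.62

Provincial Income Tax: taxable = €9,080.00
  €553.71 + 26.31% × (€9,080.00 − €3,900.00) = €553.71 + 26.31% × €5,180.00 = €1,916.57
Supplemental (18.78% flat on bonus): 18.78% × €4,750.00 = €892.05
Total provincial income tax: €1,916.57 + €892.05 = €2,808.62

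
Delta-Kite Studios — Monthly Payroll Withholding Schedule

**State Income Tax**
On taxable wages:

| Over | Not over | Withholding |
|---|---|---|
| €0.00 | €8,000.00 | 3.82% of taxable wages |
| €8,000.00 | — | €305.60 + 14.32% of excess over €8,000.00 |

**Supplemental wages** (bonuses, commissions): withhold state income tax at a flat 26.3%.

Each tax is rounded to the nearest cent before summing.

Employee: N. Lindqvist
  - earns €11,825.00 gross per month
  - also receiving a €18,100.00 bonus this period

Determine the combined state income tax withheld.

State Income Tax: taxable = €11,825.00
  €305.60 + 14.32% × (€11,825.00 − €8,000.00) = €305.60 + 14.32% × €3,825.00 = €853.34
Supplemental (26.3% flat on bonus): 26.3% × €18,100.00 = €4,760.30
Total state income tax: €853.34 + €4,760.30 = €5,613.64

€5,613.64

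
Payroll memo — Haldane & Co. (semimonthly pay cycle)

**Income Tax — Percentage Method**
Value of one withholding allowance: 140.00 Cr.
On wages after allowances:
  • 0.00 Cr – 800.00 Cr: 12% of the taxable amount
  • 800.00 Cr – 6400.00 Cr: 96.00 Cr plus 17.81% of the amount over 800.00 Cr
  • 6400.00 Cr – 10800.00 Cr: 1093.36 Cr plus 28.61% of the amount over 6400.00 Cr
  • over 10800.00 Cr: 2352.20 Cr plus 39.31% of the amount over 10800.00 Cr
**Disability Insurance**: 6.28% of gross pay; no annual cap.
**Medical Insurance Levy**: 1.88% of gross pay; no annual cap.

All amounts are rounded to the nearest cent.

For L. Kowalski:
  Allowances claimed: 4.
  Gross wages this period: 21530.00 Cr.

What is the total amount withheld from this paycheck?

Income Tax: taxable = 21530.00 Cr − 4×140.00 Cr = 20970.00 Cr
  2352.20 Cr + 39.31% × (20970.00 Cr − 10800.00 Cr) = 2352.20 Cr + 39.31% × 10170.00 Cr = 6350.03 Cr
Disability Insurance: 6.28% × 21530.00 Cr = 1352.08 Cr
Medical Insurance Levy: 1.88% × 21530.00 Cr = 404.76 Cr
Total: 6350.03 Cr + 1352.08 Cr + 404.76 Cr = 8106.87 Cr

8106.87 Cr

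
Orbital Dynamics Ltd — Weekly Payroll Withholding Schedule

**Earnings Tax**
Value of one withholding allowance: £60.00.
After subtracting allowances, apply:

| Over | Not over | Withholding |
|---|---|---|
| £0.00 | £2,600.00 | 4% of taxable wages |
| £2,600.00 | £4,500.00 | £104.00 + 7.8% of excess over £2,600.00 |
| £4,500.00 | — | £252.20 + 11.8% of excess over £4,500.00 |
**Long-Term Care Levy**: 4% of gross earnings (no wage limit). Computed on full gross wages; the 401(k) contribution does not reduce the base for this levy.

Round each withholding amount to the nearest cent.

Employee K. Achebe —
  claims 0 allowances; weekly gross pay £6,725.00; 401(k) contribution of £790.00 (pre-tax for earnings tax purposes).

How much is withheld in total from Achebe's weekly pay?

Earnings Tax: taxable = £6,725.00 − £790.00 = £5,935.00
  £252.20 + 11.8% × (£5,935.00 − £4,500.00) = £252.20 + 11.8% × £1,435.00 = £421.53
Long-Term Care Levy: 4% × £6,725.00 = £269.00
Total: £421.53 + £269.00 = £690.53

£690.53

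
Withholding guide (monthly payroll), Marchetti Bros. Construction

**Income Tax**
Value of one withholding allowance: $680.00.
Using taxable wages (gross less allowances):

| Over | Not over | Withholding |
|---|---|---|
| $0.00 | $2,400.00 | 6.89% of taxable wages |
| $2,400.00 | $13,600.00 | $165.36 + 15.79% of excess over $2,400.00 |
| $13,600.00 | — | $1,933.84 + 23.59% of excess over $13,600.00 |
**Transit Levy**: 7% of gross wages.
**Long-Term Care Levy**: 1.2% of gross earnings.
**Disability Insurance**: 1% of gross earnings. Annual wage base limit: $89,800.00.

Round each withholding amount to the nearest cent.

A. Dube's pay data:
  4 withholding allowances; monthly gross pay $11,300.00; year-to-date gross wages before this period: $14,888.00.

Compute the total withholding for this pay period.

$2,180.78

Income Tax: taxable = $11,300.00 − 4×$680.00 = $8,580.00
  $165.36 + 15.79% × ($8,580.00 − $2,400.00) = $165.36 + 15.79% × $6,180.00 = $1,141.18
Transit Levy: 7% × $11,300.00 = $791.00
Long-Term Care Levy: 1.2% × $11,300.00 = $135.60
Disability Insurance: 1% × $11,300.00 = $113.00
Total: $1,141.18 + $791.00 + $135.60 + $113.00 = $2,180.78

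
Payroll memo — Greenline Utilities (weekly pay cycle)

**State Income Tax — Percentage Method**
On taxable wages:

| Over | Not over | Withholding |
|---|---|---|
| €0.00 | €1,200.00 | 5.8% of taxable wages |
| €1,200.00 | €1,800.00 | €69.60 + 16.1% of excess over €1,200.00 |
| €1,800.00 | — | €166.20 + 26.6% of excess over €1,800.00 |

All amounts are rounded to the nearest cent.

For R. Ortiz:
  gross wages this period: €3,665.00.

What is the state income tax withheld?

€662.29

State Income Tax: taxable = €3,665.00
  €166.20 + 26.6% × (€3,665.00 − €1,800.00) = €166.20 + 26.6% × €1,865.00 = €662.29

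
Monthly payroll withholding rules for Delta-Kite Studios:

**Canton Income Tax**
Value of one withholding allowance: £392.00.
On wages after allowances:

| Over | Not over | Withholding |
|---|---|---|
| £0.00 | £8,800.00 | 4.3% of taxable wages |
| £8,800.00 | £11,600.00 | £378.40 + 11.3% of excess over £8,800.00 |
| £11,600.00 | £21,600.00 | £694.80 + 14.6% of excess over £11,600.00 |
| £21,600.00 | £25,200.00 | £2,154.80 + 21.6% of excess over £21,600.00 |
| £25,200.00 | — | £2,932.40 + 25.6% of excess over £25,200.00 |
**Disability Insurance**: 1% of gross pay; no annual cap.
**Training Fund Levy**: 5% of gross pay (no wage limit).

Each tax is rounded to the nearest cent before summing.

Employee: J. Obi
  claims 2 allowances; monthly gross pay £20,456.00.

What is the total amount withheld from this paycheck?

£3,100.67

Canton Income Tax: taxable = £20,456.00 − 2×£392.00 = £19,672.00
  £694.80 + 14.6% × (£19,672.00 − £11,600.00) = £694.80 + 14.6% × £8,072.00 = £1,873.31
Disability Insurance: 1% × £20,456.00 = £204.56
Training Fund Levy: 5% × £20,456.00 = £1,022.80
Total: £1,873.31 + £204.56 + £1,022.80 = £3,100.67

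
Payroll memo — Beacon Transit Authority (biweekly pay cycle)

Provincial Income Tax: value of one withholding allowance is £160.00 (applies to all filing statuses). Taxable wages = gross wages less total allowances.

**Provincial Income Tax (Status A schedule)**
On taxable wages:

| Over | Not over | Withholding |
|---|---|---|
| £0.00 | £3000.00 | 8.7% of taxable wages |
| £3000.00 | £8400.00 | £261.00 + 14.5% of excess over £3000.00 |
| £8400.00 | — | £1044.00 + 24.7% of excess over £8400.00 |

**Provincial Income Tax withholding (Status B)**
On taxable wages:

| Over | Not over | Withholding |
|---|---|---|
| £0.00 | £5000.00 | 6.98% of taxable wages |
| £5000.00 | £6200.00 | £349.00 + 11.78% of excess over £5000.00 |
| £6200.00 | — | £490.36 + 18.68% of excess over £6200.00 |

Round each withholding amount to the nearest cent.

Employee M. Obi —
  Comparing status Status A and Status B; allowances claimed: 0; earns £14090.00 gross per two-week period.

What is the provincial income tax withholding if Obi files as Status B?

Provincial Income Tax (Status B): taxable = £14090.00
  £490.36 + 18.68% × (£14090.00 − £6200.00) = £490.36 + 18.68% × £7890.00 = £1964.21

£1964.21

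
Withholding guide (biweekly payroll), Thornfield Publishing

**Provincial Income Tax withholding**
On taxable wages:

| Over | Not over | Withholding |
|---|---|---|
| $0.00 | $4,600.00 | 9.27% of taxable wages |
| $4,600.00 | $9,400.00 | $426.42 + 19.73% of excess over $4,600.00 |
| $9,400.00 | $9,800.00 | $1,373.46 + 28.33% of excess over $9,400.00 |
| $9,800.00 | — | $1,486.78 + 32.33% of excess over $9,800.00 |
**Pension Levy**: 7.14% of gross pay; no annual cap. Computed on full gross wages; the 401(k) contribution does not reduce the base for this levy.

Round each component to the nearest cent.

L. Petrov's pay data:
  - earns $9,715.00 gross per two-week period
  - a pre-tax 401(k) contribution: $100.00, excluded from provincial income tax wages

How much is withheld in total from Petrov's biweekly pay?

Provincial Income Tax: taxable = $9,715.00 − $100.00 = $9,615.00
  $1,373.46 + 28.33% × ($9,615.00 − $9,400.00) = $1,373.46 + 28.33% × $215.00 = $1,434.37
Pension Levy: 7.14% × $9,715.00 = $693.65
Total: $1,434.37 + $693.65 = $2,128.02

$2,128.02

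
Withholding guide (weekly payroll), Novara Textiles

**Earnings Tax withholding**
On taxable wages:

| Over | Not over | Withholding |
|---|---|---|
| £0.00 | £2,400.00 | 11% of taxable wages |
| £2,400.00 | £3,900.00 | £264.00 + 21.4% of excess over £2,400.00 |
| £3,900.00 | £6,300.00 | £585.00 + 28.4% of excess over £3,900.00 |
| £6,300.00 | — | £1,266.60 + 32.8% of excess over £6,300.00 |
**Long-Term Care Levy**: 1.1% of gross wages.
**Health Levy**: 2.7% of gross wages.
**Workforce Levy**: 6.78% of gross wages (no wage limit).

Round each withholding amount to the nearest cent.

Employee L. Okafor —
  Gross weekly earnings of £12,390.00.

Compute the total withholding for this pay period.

Earnings Tax: taxable = £12,390.00
  £1,266.60 + 32.8% × (£12,390.00 − £6,300.00) = £1,266.60 + 32.8% × £6,090.00 = £3,264.12
Long-Term Care Levy: 1.1% × £12,390.00 = £136.29
Health Levy: 2.7% × £12,390.00 = £334.53
Workforce Levy: 6.78% × £12,390.00 = £840.04
Total: £3,264.12 + £136.29 + £334.53 + £840.04 = £4,574.98

£4,574.98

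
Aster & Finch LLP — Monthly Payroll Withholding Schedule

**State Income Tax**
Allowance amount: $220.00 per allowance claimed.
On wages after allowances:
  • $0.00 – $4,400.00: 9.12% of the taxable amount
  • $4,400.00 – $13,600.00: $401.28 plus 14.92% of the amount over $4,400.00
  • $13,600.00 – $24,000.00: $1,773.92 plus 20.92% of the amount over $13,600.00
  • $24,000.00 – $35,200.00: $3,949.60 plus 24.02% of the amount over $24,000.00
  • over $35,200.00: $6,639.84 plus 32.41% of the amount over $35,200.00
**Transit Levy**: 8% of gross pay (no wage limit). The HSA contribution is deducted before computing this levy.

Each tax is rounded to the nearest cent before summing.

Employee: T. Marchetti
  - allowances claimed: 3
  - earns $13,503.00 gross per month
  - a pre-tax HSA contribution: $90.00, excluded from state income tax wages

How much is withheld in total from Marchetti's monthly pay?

State Income Tax: taxable = $13,503.00 − $90.00 − 3×$220.00 = $12,753.00
  $401.28 + 14.92% × ($12,753.00 − $4,400.00) = $401.28 + 14.92% × $8,353.00 = $1,647.55
Transit Levy: 8% × $13,413.00 = $1,073.04
Total: $1,647.55 + $1,073.04 = $2,720.59

$2,720.59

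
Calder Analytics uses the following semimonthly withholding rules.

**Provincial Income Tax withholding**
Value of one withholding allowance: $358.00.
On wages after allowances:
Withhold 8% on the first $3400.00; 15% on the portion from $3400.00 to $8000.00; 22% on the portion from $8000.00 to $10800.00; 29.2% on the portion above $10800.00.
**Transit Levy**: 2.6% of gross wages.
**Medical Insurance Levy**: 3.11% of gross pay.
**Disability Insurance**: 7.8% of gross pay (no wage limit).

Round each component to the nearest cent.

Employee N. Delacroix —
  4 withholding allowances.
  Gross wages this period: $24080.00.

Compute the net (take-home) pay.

Provincial Income Tax: taxable = $24080.00 − 4×$358.00 = $22648.00
  $1578.00 + 29.2% × ($22648.00 − $10800.00) = $1578.00 + 29.2% × $11848.00 = $5037.62
Transit Levy: 2.6% × $24080.00 = $626.08
Medical Insurance Levy: 3.11% × $24080.00 = $748.89
Disability Insurance: 7.8% × $24080.00 = $1878.24
Total withheld: $5037.62 + $626.08 + $748.89 + $1878.24 = $8290.83
Net pay: $24080.00 − $8290.83 = $15789.17

$15789.17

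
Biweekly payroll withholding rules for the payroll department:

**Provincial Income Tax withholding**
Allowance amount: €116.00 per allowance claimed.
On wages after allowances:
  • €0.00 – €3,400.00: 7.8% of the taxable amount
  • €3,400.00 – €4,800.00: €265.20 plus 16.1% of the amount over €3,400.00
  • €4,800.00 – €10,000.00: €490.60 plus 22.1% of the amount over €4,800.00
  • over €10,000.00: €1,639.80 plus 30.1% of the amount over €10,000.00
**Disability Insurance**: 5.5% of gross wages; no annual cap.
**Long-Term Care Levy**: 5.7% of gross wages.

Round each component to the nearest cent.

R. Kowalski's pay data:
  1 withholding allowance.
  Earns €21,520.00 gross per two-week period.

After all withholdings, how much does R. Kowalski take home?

€14,037.36

Provincial Income Tax: taxable = €21,520.00 − 1×€116.00 = €21,404.00
  €1,639.80 + 30.1% × (€21,404.00 − €10,000.00) = €1,639.80 + 30.1% × €11,404.00 = €5,072.40
Disability Insurance: 5.5% × €21,520.00 = €1,183.60
Long-Term Care Levy: 5.7% × €21,520.00 = €1,226.64
Total withheld: €5,072.40 + €1,183.60 + €1,226.64 = €7,482.64
Net pay: €21,520.00 − €7,482.64 = €14,037.36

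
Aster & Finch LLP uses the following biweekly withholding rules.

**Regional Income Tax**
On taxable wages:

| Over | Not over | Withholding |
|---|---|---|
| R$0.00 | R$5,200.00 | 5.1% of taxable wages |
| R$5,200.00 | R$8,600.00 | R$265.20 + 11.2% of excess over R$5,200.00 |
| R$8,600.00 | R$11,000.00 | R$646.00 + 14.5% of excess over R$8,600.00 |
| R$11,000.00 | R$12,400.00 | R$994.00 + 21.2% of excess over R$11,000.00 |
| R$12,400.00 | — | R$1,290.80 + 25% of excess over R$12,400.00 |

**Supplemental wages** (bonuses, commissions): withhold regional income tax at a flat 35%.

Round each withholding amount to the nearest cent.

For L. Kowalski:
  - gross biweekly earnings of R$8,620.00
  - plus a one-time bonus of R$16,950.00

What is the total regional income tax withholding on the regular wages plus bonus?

R$6,581.40

Regional Income Tax: taxable = R$8,620.00
  R$646.00 + 14.5% × (R$8,620.00 − R$8,600.00) = R$646.00 + 14.5% × R$20.00 = R$648.90
Supplemental (35% flat on bonus): 35% × R$16,950.00 = R$5,932.50
Total regional income tax: R$648.90 + R$5,932.50 = R$6,581.40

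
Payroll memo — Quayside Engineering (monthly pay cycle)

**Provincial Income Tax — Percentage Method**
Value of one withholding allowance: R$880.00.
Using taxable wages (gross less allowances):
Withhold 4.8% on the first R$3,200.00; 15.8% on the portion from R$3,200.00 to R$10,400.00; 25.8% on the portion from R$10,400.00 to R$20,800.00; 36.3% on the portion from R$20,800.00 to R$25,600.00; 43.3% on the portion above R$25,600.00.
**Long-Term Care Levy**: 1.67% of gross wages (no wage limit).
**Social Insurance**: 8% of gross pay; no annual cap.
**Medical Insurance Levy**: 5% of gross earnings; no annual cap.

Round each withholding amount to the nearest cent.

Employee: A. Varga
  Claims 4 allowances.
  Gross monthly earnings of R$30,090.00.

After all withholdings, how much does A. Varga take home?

R$19,538.99

Provincial Income Tax: taxable = R$30,090.00 − 4×R$880.00 = R$26,570.00
  R$5,716.80 + 43.3% × (R$26,570.00 − R$25,600.00) = R$5,716.80 + 43.3% × R$970.00 = R$6,136.81
Long-Term Care Levy: 1.67% × R$30,090.00 = R$502.50
Social Insurance: 8% × R$30,090.00 = R$2,407.20
Medical Insurance Levy: 5% × R$30,090.00 = R$1,504.50
Total withheld: R$6,136.81 + R$502.50 + R$2,407.20 + R$1,504.50 = R$10,551.01
Net pay: R$30,090.00 − R$10,551.01 = R$19,538.99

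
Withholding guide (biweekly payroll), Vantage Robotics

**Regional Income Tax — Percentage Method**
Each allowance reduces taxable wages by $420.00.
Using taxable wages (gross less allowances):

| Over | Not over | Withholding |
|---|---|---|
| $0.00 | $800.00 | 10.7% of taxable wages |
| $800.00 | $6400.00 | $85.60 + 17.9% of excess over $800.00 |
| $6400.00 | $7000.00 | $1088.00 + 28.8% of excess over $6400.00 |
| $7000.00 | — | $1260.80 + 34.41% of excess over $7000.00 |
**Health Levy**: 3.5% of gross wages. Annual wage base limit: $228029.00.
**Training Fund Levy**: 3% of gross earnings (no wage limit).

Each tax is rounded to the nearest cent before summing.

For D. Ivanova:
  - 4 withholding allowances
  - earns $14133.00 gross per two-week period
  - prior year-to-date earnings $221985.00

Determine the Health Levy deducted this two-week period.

$211.54

Health Levy: cap $228029.00 − YTD $221985.00 = $6044.00 subject; 3.5% × $6044.00 = $211.54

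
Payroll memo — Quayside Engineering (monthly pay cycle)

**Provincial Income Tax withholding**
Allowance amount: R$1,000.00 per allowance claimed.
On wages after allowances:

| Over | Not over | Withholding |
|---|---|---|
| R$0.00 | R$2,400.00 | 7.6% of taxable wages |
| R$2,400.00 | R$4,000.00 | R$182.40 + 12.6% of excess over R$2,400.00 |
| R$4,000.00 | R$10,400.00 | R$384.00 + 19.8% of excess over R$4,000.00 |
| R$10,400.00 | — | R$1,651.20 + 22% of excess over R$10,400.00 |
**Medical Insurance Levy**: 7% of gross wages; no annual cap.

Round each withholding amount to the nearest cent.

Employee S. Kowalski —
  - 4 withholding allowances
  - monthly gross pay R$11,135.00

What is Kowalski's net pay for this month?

R$9,350.82

Provincial Income Tax: taxable = R$11,135.00 − 4×R$1,000.00 = R$7,135.00
  R$384.00 + 19.8% × (R$7,135.00 − R$4,000.00) = R$384.00 + 19.8% × R$3,135.00 = R$1,004.73
Medical Insurance Levy: 7% × R$11,135.00 = R$779.45
Total withheld: R$1,004.73 + R$779.45 = R$1,784.18
Net pay: R$11,135.00 − R$1,784.18 = R$9,350.82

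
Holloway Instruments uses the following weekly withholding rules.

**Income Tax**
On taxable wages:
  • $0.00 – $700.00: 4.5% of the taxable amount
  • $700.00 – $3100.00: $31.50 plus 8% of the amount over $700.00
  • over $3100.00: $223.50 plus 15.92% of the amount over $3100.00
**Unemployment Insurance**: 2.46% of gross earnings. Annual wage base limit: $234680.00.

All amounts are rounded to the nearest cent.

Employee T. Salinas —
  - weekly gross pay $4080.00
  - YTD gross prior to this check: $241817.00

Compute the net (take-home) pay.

Income Tax: taxable = $4080.00
  $223.50 + 15.92% × ($4080.00 − $3100.00) = $223.50 + 15.92% × $980.00 = $379.52
Unemployment Insurance: YTD $241817.00 ≥ cap $234680.00 → $0.00
Total withheld: $379.52 + $0.00 = $379.52
Net pay: $4080.00 − $379.52 = $3700.48

$3700.48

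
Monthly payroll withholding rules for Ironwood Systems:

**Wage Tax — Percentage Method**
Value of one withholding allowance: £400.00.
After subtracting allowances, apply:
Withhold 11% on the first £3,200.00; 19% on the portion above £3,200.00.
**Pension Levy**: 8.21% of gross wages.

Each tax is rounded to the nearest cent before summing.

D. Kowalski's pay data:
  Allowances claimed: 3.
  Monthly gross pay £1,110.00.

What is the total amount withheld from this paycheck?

£91.13

Wage Tax: taxable = £1,110.00 − 3×£400.00 = £-90.00
  Taxable ≤ 0 → £0.00
Pension Levy: 8.21% × £1,110.00 = £91.13
Total: £0.00 + £91.13 = £91.13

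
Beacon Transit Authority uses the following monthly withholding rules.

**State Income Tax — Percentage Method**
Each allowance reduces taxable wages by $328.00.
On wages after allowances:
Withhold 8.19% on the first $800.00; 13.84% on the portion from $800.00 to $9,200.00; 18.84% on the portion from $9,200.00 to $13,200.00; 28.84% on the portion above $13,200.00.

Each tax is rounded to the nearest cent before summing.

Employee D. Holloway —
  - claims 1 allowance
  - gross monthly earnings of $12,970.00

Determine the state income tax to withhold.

State Income Tax: taxable = $12,970.00 − 1×$328.00 = $12,642.00
  $1,228.08 + 18.84% × ($12,642.00 − $9,200.00) = $1,228.08 + 18.84% × $3,442.00 = $1,876.55

$1,876.55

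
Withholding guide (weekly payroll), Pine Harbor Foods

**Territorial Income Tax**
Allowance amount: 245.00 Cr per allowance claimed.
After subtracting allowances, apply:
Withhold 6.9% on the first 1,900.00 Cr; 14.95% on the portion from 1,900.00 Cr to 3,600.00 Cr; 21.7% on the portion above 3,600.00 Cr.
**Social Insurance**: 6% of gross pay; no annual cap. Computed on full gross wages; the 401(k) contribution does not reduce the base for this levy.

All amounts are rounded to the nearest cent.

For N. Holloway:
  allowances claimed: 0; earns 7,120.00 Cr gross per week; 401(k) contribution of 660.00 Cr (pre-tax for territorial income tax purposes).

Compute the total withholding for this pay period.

1,433.07 Cr

Territorial Income Tax: taxable = 7,120.00 Cr − 660.00 Cr = 6,460.00 Cr
  385.25 Cr + 21.7% × (6,460.00 Cr − 3,600.00 Cr) = 385.25 Cr + 21.7% × 2,860.00 Cr = 1,005.87 Cr
Social Insurance: 6% × 7,120.00 Cr = 427.20 Cr
Total: 1,005.87 Cr + 427.20 Cr = 1,433.07 Cr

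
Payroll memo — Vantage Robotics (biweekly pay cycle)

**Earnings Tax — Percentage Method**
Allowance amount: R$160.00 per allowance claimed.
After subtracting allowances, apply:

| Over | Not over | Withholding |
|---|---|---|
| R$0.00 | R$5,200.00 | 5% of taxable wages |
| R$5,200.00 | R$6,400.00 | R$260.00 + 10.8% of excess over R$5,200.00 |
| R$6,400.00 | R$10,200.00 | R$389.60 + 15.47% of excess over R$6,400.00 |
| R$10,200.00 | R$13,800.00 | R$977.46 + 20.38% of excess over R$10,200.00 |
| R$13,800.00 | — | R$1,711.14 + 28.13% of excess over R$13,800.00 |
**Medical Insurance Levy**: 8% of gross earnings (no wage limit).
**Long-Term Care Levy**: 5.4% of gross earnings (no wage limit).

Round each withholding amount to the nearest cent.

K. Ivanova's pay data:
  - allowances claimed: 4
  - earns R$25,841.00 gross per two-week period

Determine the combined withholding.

Earnings Tax: taxable = R$25,841.00 − 4×R$160.00 = R$25,201.00
  R$1,711.14 + 28.13% × (R$25,201.00 − R$13,800.00) = R$1,711.14 + 28.13% × R$11,401.00 = R$4,918.24
Medical Insurance Levy: 8% × R$25,841.00 = R$2,067.28
Long-Term Care Levy: 5.4% × R$25,841.00 = R$1,395.41
Total: R$4,918.24 + R$2,067.28 + R$1,395.41 = R$8,380.93

R$8,380.93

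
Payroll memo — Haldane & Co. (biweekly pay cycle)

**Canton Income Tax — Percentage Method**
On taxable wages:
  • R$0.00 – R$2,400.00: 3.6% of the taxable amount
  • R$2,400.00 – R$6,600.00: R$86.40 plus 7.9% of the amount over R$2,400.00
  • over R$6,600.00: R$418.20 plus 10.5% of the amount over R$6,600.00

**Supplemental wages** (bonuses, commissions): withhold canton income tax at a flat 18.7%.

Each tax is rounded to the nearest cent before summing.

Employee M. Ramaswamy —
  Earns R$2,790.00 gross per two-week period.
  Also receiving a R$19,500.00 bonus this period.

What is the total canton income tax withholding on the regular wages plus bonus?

R$3,763.71

Canton Income Tax: taxable = R$2,790.00
  R$86.40 + 7.9% × (R$2,790.00 − R$2,400.00) = R$86.40 + 7.9% × R$390.00 = R$117.21
Supplemental (18.7% flat on bonus): 18.7% × R$19,500.00 = R$3,646.50
Total canton income tax: R$117.21 + R$3,646.50 = R$3,763.71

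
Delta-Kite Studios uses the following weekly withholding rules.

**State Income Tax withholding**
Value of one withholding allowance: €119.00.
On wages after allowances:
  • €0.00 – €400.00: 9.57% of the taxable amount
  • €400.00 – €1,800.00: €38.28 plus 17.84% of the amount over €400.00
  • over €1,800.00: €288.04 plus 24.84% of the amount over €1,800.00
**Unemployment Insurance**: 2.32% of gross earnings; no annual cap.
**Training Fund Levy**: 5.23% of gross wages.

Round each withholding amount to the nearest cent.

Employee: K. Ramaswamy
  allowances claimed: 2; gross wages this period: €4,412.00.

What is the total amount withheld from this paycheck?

State Income Tax: taxable = €4,412.00 − 2×€119.00 = €4,174.00
  €288.04 + 24.84% × (€4,174.00 − €1,800.00) = €288.04 + 24.84% × €2,374.00 = €877.74
Unemployment Insurance: 2.32% × €4,412.00 = €102.36
Training Fund Levy: 5.23% × €4,412.00 = €230.75
Total: €877.74 + €102.36 + €230.75 = €1,210.85

€1,210.85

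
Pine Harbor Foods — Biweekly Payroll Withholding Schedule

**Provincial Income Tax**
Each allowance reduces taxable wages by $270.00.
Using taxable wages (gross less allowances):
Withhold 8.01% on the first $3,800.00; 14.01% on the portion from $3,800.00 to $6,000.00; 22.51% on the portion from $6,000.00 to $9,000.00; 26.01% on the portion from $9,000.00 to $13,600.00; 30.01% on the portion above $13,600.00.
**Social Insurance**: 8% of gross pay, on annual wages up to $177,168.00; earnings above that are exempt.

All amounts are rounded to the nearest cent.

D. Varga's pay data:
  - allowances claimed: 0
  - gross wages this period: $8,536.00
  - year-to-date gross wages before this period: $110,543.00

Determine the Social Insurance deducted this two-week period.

Social Insurance: 8% × $8,536.00 = $682.88

$682.88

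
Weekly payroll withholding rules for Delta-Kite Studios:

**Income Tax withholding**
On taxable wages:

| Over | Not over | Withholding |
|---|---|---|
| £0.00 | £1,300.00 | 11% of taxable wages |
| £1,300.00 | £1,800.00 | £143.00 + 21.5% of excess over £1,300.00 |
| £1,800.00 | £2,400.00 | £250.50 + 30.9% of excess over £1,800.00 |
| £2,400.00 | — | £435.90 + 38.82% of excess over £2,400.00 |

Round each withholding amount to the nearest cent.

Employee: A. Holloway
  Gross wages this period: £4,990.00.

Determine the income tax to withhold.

Income Tax: taxable = £4,990.00
  £435.90 + 38.82% × (£4,990.00 − £2,400.00) = £435.90 + 38.82% × £2,590.00 = £1,441.34

£1,441.34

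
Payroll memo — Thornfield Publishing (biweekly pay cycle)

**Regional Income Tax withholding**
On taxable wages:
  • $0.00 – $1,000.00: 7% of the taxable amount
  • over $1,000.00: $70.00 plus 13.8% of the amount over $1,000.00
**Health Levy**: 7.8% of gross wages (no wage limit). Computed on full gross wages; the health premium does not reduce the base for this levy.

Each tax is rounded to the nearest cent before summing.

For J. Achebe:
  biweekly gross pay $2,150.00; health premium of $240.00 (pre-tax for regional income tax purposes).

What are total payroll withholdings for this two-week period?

$363.28

Regional Income Tax: taxable = $2,150.00 − $240.00 = $1,910.00
  $70.00 + 13.8% × ($1,910.00 − $1,000.00) = $70.00 + 13.8% × $910.00 = $195.58
Health Levy: 7.8% × $2,150.00 = $167.70
Total: $195.58 + $167.70 = $363.28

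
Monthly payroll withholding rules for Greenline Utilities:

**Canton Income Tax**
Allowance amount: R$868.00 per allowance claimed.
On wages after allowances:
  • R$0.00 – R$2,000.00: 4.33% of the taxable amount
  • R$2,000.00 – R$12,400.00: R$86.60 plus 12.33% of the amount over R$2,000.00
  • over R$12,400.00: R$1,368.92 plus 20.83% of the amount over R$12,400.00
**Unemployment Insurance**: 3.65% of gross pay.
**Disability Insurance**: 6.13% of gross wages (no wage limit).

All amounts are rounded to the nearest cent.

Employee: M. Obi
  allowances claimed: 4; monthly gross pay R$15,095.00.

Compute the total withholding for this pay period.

Canton Income Tax: taxable = R$15,095.00 − 4×R$868.00 = R$11,623.00
  R$86.60 + 12.33% × (R$11,623.00 − R$2,000.00) = R$86.60 + 12.33% × R$9,623.00 = R$1,273.12
Unemployment Insurance: 3.65% × R$15,095.00 = R$550.97
Disability Insurance: 6.13% × R$15,095.00 = R$925.32
Total: R$1,273.12 + R$550.97 + R$925.32 = R$2,749.41

R$2,749.41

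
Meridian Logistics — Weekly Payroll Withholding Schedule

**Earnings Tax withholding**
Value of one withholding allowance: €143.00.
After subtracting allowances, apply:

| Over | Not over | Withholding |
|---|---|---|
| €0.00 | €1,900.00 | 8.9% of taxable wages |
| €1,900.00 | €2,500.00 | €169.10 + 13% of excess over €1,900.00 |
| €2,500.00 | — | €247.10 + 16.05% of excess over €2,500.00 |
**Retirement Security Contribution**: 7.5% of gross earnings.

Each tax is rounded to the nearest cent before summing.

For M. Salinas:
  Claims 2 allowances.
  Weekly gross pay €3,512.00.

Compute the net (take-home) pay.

€2,884.98

Earnings Tax: taxable = €3,512.00 − 2×€143.00 = €3,226.00
  €247.10 + 16.05% × (€3,226.00 − €2,500.00) = €247.10 + 16.05% × €726.00 = €363.62
Retirement Security Contribution: 7.5% × €3,512.00 = €263.40
Total withheld: €363.62 + €263.40 = €627.02
Net pay: €3,512.00 − €627.02 = €2,884.98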